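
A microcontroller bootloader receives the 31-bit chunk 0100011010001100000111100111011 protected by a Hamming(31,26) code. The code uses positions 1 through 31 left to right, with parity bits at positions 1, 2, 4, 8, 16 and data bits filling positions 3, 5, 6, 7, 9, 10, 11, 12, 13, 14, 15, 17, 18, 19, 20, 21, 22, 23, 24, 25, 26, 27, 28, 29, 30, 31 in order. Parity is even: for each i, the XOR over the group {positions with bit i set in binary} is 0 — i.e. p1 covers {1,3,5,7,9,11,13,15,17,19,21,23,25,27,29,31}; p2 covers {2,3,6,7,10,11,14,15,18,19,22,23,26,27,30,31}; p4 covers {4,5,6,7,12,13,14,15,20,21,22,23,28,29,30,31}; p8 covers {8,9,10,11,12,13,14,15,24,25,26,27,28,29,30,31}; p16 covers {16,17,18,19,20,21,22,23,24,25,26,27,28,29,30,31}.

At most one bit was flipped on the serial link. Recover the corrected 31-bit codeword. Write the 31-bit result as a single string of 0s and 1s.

s1 (pos 1,3,5,7,9,11,13,15,17,19,21,23,25,27,29,31): 0⊕0⊕0⊕1⊕1⊕0⊕1⊕0⊕0⊕0⊕1⊕1⊕0⊕1⊕0⊕1 = 1
s2 (pos 2,3,6,7,10,11,14,15,18,19,22,23,26,27,30,31): 1⊕0⊕1⊕1⊕0⊕0⊕1⊕0⊕0⊕0⊕1⊕1⊕1⊕1⊕1⊕1 = 0
s4 (pos 4,5,6,7,12,13,14,15,20,21,22,23,28,29,30,31): 0⊕0⊕1⊕1⊕0⊕1⊕1⊕0⊕1⊕1⊕1⊕1⊕1⊕0⊕1⊕1 = 1
s8 (pos 8,9,10,11,12,13,14,15,24,25,26,27,28,29,30,31): 0⊕1⊕0⊕0⊕0⊕1⊕1⊕0⊕0⊕0⊕1⊕1⊕1⊕0⊕1⊕1 = 0
s16 (pos 16,17,18,19,20,21,22,23,24,25,26,27,28,29,30,31): 0⊕0⊕0⊕0⊕1⊕1⊕1⊕1⊕0⊕0⊕1⊕1⊕1⊕0⊕1⊕1 = 1
Syndrome s16…s1 = 10101 → error at position 21.
Flip position 21: 0100011010001100000111100111011 → 0100011010001100000101100111011

0100011010001100000101100111011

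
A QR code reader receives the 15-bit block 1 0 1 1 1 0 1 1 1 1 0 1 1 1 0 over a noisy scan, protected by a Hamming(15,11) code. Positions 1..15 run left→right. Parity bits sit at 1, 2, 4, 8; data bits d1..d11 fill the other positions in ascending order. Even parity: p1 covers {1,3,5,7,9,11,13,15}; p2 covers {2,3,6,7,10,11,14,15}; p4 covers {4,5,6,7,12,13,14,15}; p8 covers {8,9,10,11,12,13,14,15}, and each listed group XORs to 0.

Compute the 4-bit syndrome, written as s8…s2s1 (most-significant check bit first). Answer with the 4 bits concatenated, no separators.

s1 (pos 1,3,5,7,9,11,13,15): 1⊕1⊕1⊕1⊕1⊕0⊕1⊕0 = 0
s2 (pos 2,3,6,7,10,11,14,15): 0⊕1⊕0⊕1⊕1⊕0⊕1⊕0 = 0
s4 (pos 4,5,6,7,12,13,14,15): 1⊕1⊕0⊕1⊕1⊕1⊕1⊕0 = 0
s8 (pos 8,9,10,11,12,13,14,15): 1⊕1⊕1⊕0⊕1⊕1⊕1⊕0 = 0
Syndrome s8…s1 = 0000 → no error.

0000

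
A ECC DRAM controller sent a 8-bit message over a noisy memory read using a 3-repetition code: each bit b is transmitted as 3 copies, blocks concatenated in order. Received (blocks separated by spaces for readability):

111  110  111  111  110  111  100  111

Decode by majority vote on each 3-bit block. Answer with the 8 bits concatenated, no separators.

11111101

Block 1 (111): 3 ones → 1
Block 2 (110): 2 ones → 1
Block 3 (111): 3 ones → 1
Block 4 (111): 3 ones → 1
Block 5 (110): 2 ones → 1
Block 6 (111): 3 ones → 1
Block 7 (100): 1 one → 0
Block 8 (111): 3 ones → 1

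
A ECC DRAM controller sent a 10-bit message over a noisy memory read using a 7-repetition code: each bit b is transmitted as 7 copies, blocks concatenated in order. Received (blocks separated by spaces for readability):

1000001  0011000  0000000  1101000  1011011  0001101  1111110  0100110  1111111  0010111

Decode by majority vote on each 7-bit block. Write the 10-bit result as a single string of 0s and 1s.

0000101011

Block 1 (1000001): 2 ones → 0
Block 2 (0011000): 2 ones → 0
Block 3 (0000000): 0 ones → 0
Block 4 (1101000): 3 ones → 0
Block 5 (1011011): 5 ones → 1
Block 6 (0001101): 3 ones → 0
Block 7 (1111110): 6 ones → 1
Block 8 (0100110): 3 ones → 0
Block 9 (1111111): 7 ones → 1
Block 10 (0010111): 4 ones → 1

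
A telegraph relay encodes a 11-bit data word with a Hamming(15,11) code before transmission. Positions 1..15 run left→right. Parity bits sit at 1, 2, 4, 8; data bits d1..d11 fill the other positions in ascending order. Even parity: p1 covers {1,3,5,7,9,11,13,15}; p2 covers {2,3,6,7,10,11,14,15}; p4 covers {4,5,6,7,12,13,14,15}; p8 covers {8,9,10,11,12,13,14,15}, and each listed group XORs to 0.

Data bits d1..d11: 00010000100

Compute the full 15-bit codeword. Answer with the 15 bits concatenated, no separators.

010000110000100

Place data at non-parity positions: p1 p2 0 p4 0 0 1 p8 0 0 0 0 1 0 0
p1 (pos 1,3,5,7,9,11,13,15): XOR of data positions = 0⊕0⊕1⊕0⊕0⊕1⊕0 = 0
p2 (pos 2,3,6,7,10,11,14,15): XOR of data positions = 0⊕0⊕1⊕0⊕0⊕0⊕0 = 1
p4 (pos 4,5,6,7,12,13,14,15): XOR of data positions = 0⊕0⊕1⊕0⊕1⊕0⊕0 = 0
p8 (pos 8,9,10,11,12,13,14,15): XOR of data positions = 0⊕0⊕0⊕0⊕1⊕0⊕0 = 1
Codeword: 010000110000100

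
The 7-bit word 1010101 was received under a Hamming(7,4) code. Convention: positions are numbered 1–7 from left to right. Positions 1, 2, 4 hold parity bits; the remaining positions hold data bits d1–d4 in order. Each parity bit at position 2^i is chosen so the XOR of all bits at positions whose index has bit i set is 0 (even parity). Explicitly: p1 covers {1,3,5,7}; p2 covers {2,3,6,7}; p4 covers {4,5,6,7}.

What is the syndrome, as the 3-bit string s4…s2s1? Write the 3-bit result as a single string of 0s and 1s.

000

s1 (pos 1,3,5,7): 1⊕1⊕1⊕1 = 0
s2 (pos 2,3,6,7): 0⊕1⊕0⊕1 = 0
s4 (pos 4,5,6,7): 0⊕1⊕0⊕1 = 0
Syndrome s4…s1 = 000 → no error.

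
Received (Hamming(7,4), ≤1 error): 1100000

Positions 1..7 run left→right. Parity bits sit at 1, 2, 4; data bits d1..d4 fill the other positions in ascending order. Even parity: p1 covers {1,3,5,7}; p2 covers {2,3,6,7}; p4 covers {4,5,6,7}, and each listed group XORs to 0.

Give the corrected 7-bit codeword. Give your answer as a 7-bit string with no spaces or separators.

1110000

s1 (pos 1,3,5,7): 1⊕0⊕0⊕0 = 1
s2 (pos 2,3,6,7): 1⊕0⊕0⊕0 = 1
s4 (pos 4,5,6,7): 0⊕0⊕0⊕0 = 0
Syndrome s4…s1 = 011 → error at position 3.
Flip position 3: 1100000 → 1110000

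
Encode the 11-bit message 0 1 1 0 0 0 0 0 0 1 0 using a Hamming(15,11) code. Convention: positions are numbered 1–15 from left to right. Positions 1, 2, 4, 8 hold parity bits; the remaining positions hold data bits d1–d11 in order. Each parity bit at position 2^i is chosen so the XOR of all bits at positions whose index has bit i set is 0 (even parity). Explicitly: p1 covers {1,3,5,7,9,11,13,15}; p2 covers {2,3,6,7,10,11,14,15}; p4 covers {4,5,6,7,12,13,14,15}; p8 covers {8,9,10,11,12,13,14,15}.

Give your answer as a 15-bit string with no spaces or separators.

100111010000010

Place data at non-parity positions: p1 p2 0 p4 1 1 0 p8 0 0 0 0 0 1 0
p1 (pos 1,3,5,7,9,11,13,15): XOR of data positions = 0⊕1⊕0⊕0⊕0⊕0⊕0 = 1
p2 (pos 2,3,6,7,10,11,14,15): XOR of data positions = 0⊕1⊕0⊕0⊕0⊕1⊕0 = 0
p4 (pos 4,5,6,7,12,13,14,15): XOR of data positions = 1⊕1⊕0⊕0⊕0⊕1⊕0 = 1
p8 (pos 8,9,10,11,12,13,14,15): XOR of data positions = 0⊕0⊕0⊕0⊕0⊕1⊕0 = 1
Codeword: 100111010000010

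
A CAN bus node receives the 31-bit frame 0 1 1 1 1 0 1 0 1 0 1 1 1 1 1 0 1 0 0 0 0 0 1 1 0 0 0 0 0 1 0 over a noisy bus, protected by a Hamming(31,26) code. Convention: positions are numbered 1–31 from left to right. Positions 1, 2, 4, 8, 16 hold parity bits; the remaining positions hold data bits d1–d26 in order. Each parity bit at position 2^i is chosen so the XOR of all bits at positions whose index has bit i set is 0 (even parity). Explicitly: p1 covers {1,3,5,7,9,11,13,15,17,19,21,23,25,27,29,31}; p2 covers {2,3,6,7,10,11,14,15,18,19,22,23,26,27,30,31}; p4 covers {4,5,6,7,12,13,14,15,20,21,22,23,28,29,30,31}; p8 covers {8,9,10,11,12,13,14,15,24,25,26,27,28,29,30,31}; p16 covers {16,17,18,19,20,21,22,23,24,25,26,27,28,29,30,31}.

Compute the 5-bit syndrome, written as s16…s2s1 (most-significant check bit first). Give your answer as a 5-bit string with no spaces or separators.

00101

s1 (pos 1,3,5,7,9,11,13,15,17,19,21,23,25,27,29,31): 0⊕1⊕1⊕1⊕1⊕1⊕1⊕1⊕1⊕0⊕0⊕1⊕0⊕0⊕0⊕0 = 1
s2 (pos 2,3,6,7,10,11,14,15,18,19,22,23,26,27,30,31): 1⊕1⊕0⊕1⊕0⊕1⊕1⊕1⊕0⊕0⊕0⊕1⊕0⊕0⊕1⊕0 = 0
s4 (pos 4,5,6,7,12,13,14,15,20,21,22,23,28,29,30,31): 1⊕1⊕0⊕1⊕1⊕1⊕1⊕1⊕0⊕0⊕0⊕1⊕0⊕0⊕1⊕0 = 1
s8 (pos 8,9,10,11,12,13,14,15,24,25,26,27,28,29,30,31): 0⊕1⊕0⊕1⊕1⊕1⊕1⊕1⊕1⊕0⊕0⊕0⊕0⊕0⊕1⊕0 = 0
s16 (pos 16,17,18,19,20,21,22,23,24,25,26,27,28,29,30,31): 0⊕1⊕0⊕0⊕0⊕0⊕0⊕1⊕1⊕0⊕0⊕0⊕0⊕0⊕1⊕0 = 0
Syndrome s16…s1 = 00101 → error at position 5.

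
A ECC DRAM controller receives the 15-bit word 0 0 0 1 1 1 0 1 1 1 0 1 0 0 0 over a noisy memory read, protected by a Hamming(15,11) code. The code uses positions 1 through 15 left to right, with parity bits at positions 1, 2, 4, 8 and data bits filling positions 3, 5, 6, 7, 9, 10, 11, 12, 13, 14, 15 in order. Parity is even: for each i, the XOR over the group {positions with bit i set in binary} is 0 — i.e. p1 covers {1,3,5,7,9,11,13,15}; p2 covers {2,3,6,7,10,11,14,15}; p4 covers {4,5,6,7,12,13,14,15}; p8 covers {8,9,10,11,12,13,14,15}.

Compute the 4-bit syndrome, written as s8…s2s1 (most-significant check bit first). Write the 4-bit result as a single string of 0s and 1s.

s1 (pos 1,3,5,7,9,11,13,15): 0⊕0⊕1⊕0⊕1⊕0⊕0⊕0 = 0
s2 (pos 2,3,6,7,10,11,14,15): 0⊕0⊕1⊕0⊕1⊕0⊕0⊕0 = 0
s4 (pos 4,5,6,7,12,13,14,15): 1⊕1⊕1⊕0⊕1⊕0⊕0⊕0 = 0
s8 (pos 8,9,10,11,12,13,14,15): 1⊕1⊕1⊕0⊕1⊕0⊕0⊕0 = 0
Syndrome s8…s1 = 0000 → no error.

0000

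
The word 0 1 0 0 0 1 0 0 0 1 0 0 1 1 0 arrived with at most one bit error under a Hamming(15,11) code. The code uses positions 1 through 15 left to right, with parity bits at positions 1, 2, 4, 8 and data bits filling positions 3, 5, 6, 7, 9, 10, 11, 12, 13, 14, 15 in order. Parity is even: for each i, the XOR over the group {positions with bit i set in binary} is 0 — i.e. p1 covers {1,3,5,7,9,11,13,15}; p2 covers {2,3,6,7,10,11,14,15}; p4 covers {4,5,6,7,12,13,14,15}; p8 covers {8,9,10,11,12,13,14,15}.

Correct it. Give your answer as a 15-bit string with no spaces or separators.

010001000100010

s1 (pos 1,3,5,7,9,11,13,15): 0⊕0⊕0⊕0⊕0⊕0⊕1⊕0 = 1
s2 (pos 2,3,6,7,10,11,14,15): 1⊕0⊕1⊕0⊕1⊕0⊕1⊕0 = 0
s4 (pos 4,5,6,7,12,13,14,15): 0⊕0⊕1⊕0⊕0⊕1⊕1⊕0 = 1
s8 (pos 8,9,10,11,12,13,14,15): 0⊕0⊕1⊕0⊕0⊕1⊕1⊕0 = 1
Syndrome s8…s1 = 1101 → error at position 13.
Flip position 13: 010001000100110 → 010001000100010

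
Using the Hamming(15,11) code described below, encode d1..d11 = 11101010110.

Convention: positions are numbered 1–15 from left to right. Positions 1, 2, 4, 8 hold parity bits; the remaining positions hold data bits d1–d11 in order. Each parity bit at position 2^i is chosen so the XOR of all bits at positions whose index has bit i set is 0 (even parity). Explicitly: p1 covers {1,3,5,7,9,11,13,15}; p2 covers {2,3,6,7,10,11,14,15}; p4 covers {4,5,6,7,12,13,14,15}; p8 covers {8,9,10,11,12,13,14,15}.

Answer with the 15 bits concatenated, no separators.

101011001010110

Place data at non-parity positions: p1 p2 1 p4 1 1 0 p8 1 0 1 0 1 1 0
p1 (pos 1,3,5,7,9,11,13,15): XOR of data positions = 1⊕1⊕0⊕1⊕1⊕1⊕0 = 1
p2 (pos 2,3,6,7,10,11,14,15): XOR of data positions = 1⊕1⊕0⊕0⊕1⊕1⊕0 = 0
p4 (pos 4,5,6,7,12,13,14,15): XOR of data positions = 1⊕1⊕0⊕0⊕1⊕1⊕0 = 0
p8 (pos 8,9,10,11,12,13,14,15): XOR of data positions = 1⊕0⊕1⊕0⊕1⊕1⊕0 = 0
Codeword: 101011001010110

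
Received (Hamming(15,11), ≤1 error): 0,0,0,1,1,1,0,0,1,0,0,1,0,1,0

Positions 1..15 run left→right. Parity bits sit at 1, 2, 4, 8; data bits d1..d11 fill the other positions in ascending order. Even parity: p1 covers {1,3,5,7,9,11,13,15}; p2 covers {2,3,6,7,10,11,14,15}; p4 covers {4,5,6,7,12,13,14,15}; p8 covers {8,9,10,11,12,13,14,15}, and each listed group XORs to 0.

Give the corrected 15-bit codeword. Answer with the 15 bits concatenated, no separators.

s1 (pos 1,3,5,7,9,11,13,15): 0⊕0⊕1⊕0⊕1⊕0⊕0⊕0 = 0
s2 (pos 2,3,6,7,10,11,14,15): 0⊕0⊕1⊕0⊕0⊕0⊕1⊕0 = 0
s4 (pos 4,5,6,7,12,13,14,15): 1⊕1⊕1⊕0⊕1⊕0⊕1⊕0 = 1
s8 (pos 8,9,10,11,12,13,14,15): 0⊕1⊕0⊕0⊕1⊕0⊕1⊕0 = 1
Syndrome s8…s1 = 1100 → error at position 12.
Flip position 12: 000111001001010 → 000111001000010

000111001000010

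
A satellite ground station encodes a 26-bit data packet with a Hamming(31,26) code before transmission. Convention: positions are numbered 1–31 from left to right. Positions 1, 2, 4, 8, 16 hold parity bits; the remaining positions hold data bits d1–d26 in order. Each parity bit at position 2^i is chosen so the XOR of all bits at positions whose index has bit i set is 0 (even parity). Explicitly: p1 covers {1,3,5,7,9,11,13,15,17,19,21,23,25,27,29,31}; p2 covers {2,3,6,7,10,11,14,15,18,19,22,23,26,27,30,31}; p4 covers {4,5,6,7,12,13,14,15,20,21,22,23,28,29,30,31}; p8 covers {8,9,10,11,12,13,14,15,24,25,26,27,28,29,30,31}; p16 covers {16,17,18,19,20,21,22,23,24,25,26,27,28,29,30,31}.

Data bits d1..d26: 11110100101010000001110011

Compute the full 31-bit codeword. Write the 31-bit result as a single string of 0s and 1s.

Place data at non-parity positions: p1 p2 1 p4 1 1 1 p8 0 1 0 0 1 0 1 p16 0 1 0 0 0 0 0 0 1 1 1 0 0 1 1
p1 (pos 1,3,5,7,9,11,13,15,17,19,21,23,25,27,29,31): XOR of data positions = 1⊕1⊕1⊕0⊕0⊕1⊕1⊕0⊕0⊕0⊕0⊕1⊕1⊕0⊕1 = 0
p2 (pos 2,3,6,7,10,11,14,15,18,19,22,23,26,27,30,31): XOR of data positions = 1⊕1⊕1⊕1⊕0⊕0⊕1⊕1⊕0⊕0⊕0⊕1⊕1⊕1⊕1 = 0
p4 (pos 4,5,6,7,12,13,14,15,20,21,22,23,28,29,30,31): XOR of data positions = 1⊕1⊕1⊕0⊕1⊕0⊕1⊕0⊕0⊕0⊕0⊕0⊕0⊕1⊕1 = 1
p8 (pos 8,9,10,11,12,13,14,15,24,25,26,27,28,29,30,31): XOR of data positions = 0⊕1⊕0⊕0⊕1⊕0⊕1⊕0⊕1⊕1⊕1⊕0⊕0⊕1⊕1 = 0
p16 (pos 16,17,18,19,20,21,22,23,24,25,26,27,28,29,30,31): XOR of data positions = 0⊕1⊕0⊕0⊕0⊕0⊕0⊕0⊕1⊕1⊕1⊕0⊕0⊕1⊕1 = 0
Codeword: 0011111001001010010000001110011

0011111001001010010000001110011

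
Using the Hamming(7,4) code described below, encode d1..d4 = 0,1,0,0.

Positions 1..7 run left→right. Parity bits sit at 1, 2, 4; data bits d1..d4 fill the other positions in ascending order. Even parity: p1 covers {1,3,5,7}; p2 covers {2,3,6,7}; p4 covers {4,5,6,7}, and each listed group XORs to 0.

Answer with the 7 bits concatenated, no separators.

1001100

Place data at non-parity positions: p1 p2 0 p4 1 0 0
p1 (pos 1,3,5,7): XOR of data positions = 0⊕1⊕0 = 1
p2 (pos 2,3,6,7): XOR of data positions = 0⊕0⊕0 = 0
p4 (pos 4,5,6,7): XOR of data positions = 1⊕0⊕0 = 1
Codeword: 1001100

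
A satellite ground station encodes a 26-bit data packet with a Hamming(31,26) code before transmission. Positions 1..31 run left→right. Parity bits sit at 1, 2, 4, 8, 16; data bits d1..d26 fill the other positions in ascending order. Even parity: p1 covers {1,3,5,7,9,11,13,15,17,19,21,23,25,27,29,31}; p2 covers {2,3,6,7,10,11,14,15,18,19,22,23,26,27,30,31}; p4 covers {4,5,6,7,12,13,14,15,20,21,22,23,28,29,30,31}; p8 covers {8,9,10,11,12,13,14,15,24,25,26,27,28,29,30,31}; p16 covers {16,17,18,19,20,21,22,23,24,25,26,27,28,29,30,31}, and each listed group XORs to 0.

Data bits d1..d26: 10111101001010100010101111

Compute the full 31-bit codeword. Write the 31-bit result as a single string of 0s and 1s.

Place data at non-parity positions: p1 p2 1 p4 0 1 1 p8 1 1 0 1 0 0 1 p16 0 1 0 1 0 0 0 1 0 1 0 1 1 1 1
p1 (pos 1,3,5,7,9,11,13,15,17,19,21,23,25,27,29,31): XOR of data positions = 1⊕0⊕1⊕1⊕0⊕0⊕1⊕0⊕0⊕0⊕0⊕0⊕0⊕1⊕1 = 0
p2 (pos 2,3,6,7,10,11,14,15,18,19,22,23,26,27,30,31): XOR of data positions = 1⊕1⊕1⊕1⊕0⊕0⊕1⊕1⊕0⊕0⊕0⊕1⊕0⊕1⊕1 = 1
p4 (pos 4,5,6,7,12,13,14,15,20,21,22,23,28,29,30,31): XOR of data positions = 0⊕1⊕1⊕1⊕0⊕0⊕1⊕1⊕0⊕0⊕0⊕1⊕1⊕1⊕1 = 1
p8 (pos 8,9,10,11,12,13,14,15,24,25,26,27,28,29,30,31): XOR of data positions = 1⊕1⊕0⊕1⊕0⊕0⊕1⊕1⊕0⊕1⊕0⊕1⊕1⊕1⊕1 = 0
p16 (pos 16,17,18,19,20,21,22,23,24,25,26,27,28,29,30,31): XOR of data positions = 0⊕1⊕0⊕1⊕0⊕0⊕0⊕1⊕0⊕1⊕0⊕1⊕1⊕1⊕1 = 0
Codeword: 0111011011010010010100010101111

0111011011010010010100010101111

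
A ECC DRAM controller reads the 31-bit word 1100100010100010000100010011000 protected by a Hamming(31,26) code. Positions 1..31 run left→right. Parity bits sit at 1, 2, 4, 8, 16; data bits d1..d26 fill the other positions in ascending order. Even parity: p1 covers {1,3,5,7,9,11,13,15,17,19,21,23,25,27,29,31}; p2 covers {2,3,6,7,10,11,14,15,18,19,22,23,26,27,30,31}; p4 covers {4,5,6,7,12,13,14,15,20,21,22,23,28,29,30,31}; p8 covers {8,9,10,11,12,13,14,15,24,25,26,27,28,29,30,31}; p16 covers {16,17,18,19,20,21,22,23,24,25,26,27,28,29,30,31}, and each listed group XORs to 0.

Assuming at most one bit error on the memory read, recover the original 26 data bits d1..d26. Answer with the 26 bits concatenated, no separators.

s1 (pos 1,3,5,7,9,11,13,15,17,19,21,23,25,27,29,31): 1⊕0⊕1⊕0⊕1⊕1⊕0⊕1⊕0⊕0⊕0⊕0⊕0⊕1⊕0⊕0 = 0
s2 (pos 2,3,6,7,10,11,14,15,18,19,22,23,26,27,30,31): 1⊕0⊕0⊕0⊕0⊕1⊕0⊕1⊕0⊕0⊕0⊕0⊕0⊕1⊕0⊕0 = 0
s4 (pos 4,5,6,7,12,13,14,15,20,21,22,23,28,29,30,31): 0⊕1⊕0⊕0⊕0⊕0⊕0⊕1⊕1⊕0⊕0⊕0⊕1⊕0⊕0⊕0 = 0
s8 (pos 8,9,10,11,12,13,14,15,24,25,26,27,28,29,30,31): 0⊕1⊕0⊕1⊕0⊕0⊕0⊕1⊕1⊕0⊕0⊕1⊕1⊕0⊕0⊕0 = 0
s16 (pos 16,17,18,19,20,21,22,23,24,25,26,27,28,29,30,31): 0⊕0⊕0⊕0⊕1⊕0⊕0⊕0⊕1⊕0⊕0⊕1⊕1⊕0⊕0⊕0 = 0
Syndrome s16…s1 = 00000 → no error.
Read data bits from positions 3,5,6,7,9,10,11,12,13,14,15,17,18,19,20,21,22,23,24,25,26,27,28,29,30,31: 01001010001000100010011000

01001010001000100010011000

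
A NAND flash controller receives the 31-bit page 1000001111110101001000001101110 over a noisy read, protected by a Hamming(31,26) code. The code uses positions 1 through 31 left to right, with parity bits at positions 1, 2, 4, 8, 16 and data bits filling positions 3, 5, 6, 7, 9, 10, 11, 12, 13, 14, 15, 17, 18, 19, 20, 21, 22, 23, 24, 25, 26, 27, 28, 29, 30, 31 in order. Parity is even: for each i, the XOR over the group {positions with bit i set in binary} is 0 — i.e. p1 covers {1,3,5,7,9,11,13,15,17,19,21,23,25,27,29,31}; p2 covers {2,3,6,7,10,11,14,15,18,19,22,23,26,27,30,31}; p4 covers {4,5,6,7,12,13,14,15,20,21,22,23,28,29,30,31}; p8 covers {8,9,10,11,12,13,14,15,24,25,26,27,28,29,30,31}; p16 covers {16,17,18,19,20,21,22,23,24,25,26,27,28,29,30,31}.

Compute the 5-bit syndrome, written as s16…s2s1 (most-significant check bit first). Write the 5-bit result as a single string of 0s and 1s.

11011

s1 (pos 1,3,5,7,9,11,13,15,17,19,21,23,25,27,29,31): 1⊕0⊕0⊕1⊕1⊕1⊕0⊕0⊕0⊕1⊕0⊕0⊕1⊕0⊕1⊕0 = 1
s2 (pos 2,3,6,7,10,11,14,15,18,19,22,23,26,27,30,31): 0⊕0⊕0⊕1⊕1⊕1⊕1⊕0⊕0⊕1⊕0⊕0⊕1⊕0⊕1⊕0 = 1
s4 (pos 4,5,6,7,12,13,14,15,20,21,22,23,28,29,30,31): 0⊕0⊕0⊕1⊕1⊕0⊕1⊕0⊕0⊕0⊕0⊕0⊕1⊕1⊕1⊕0 = 0
s8 (pos 8,9,10,11,12,13,14,15,24,25,26,27,28,29,30,31): 1⊕1⊕1⊕1⊕1⊕0⊕1⊕0⊕0⊕1⊕1⊕0⊕1⊕1⊕1⊕0 = 1
s16 (pos 16,17,18,19,20,21,22,23,24,25,26,27,28,29,30,31): 1⊕0⊕0⊕1⊕0⊕0⊕0⊕0⊕0⊕1⊕1⊕0⊕1⊕1⊕1⊕0 = 1
Syndrome s16…s1 = 11011 → error at position 27.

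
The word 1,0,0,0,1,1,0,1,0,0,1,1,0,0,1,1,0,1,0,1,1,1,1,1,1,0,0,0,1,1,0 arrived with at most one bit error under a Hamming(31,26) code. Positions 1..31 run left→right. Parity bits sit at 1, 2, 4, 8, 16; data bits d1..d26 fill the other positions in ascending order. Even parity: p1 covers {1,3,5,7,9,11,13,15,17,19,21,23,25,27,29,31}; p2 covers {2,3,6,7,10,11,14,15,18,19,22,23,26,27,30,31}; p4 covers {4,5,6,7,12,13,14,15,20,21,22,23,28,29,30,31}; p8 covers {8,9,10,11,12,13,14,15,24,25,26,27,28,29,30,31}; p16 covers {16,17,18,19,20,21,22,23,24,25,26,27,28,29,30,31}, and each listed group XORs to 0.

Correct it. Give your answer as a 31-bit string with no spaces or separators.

s1 (pos 1,3,5,7,9,11,13,15,17,19,21,23,25,27,29,31): 1⊕0⊕1⊕0⊕0⊕1⊕0⊕1⊕0⊕0⊕1⊕1⊕1⊕0⊕1⊕0 = 0
s2 (pos 2,3,6,7,10,11,14,15,18,19,22,23,26,27,30,31): 0⊕0⊕1⊕0⊕0⊕1⊕0⊕1⊕1⊕0⊕1⊕1⊕0⊕0⊕1⊕0 = 1
s4 (pos 4,5,6,7,12,13,14,15,20,21,22,23,28,29,30,31): 0⊕1⊕1⊕0⊕1⊕0⊕0⊕1⊕1⊕1⊕1⊕1⊕0⊕1⊕1⊕0 = 0
s8 (pos 8,9,10,11,12,13,14,15,24,25,26,27,28,29,30,31): 1⊕0⊕0⊕1⊕1⊕0⊕0⊕1⊕1⊕1⊕0⊕0⊕0⊕1⊕1⊕0 = 0
s16 (pos 16,17,18,19,20,21,22,23,24,25,26,27,28,29,30,31): 1⊕0⊕1⊕0⊕1⊕1⊕1⊕1⊕1⊕1⊕0⊕0⊕0⊕1⊕1⊕0 = 0
Syndrome s16…s1 = 00010 → error at position 2.
Flip position 2: 1000110100110011010111111000110 → 1100110100110011010111111000110

1100110100110011010111111000110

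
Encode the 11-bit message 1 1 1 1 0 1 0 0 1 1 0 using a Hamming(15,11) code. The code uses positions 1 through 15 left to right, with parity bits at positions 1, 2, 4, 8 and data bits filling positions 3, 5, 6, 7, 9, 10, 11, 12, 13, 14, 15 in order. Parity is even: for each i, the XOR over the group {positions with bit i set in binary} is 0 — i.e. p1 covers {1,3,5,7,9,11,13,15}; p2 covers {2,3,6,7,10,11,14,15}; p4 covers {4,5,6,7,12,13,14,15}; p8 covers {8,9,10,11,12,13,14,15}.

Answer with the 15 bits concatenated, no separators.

011111110100110

Place data at non-parity positions: p1 p2 1 p4 1 1 1 p8 0 1 0 0 1 1 0
p1 (pos 1,3,5,7,9,11,13,15): XOR of data positions = 1⊕1⊕1⊕0⊕0⊕1⊕0 = 0
p2 (pos 2,3,6,7,10,11,14,15): XOR of data positions = 1⊕1⊕1⊕1⊕0⊕1⊕0 = 1
p4 (pos 4,5,6,7,12,13,14,15): XOR of data positions = 1⊕1⊕1⊕0⊕1⊕1⊕0 = 1
p8 (pos 8,9,10,11,12,13,14,15): XOR of data positions = 0⊕1⊕0⊕0⊕1⊕1⊕0 = 1
Codeword: 011111110100110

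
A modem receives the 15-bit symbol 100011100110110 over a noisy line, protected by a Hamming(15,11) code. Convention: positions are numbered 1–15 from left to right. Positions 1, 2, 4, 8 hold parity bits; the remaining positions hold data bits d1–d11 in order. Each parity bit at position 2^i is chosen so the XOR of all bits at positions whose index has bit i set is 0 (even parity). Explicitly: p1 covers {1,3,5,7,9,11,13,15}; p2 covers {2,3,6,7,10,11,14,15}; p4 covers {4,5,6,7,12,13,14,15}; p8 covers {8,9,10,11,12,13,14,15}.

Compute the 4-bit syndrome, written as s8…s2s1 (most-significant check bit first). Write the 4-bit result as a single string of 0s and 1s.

0111

s1 (pos 1,3,5,7,9,11,13,15): 1⊕0⊕1⊕1⊕0⊕1⊕1⊕0 = 1
s2 (pos 2,3,6,7,10,11,14,15): 0⊕0⊕1⊕1⊕1⊕1⊕1⊕0 = 1
s4 (pos 4,5,6,7,12,13,14,15): 0⊕1⊕1⊕1⊕0⊕1⊕1⊕0 = 1
s8 (pos 8,9,10,11,12,13,14,15): 0⊕0⊕1⊕1⊕0⊕1⊕1⊕0 = 0
Syndrome s8…s1 = 0111 → error at position 7.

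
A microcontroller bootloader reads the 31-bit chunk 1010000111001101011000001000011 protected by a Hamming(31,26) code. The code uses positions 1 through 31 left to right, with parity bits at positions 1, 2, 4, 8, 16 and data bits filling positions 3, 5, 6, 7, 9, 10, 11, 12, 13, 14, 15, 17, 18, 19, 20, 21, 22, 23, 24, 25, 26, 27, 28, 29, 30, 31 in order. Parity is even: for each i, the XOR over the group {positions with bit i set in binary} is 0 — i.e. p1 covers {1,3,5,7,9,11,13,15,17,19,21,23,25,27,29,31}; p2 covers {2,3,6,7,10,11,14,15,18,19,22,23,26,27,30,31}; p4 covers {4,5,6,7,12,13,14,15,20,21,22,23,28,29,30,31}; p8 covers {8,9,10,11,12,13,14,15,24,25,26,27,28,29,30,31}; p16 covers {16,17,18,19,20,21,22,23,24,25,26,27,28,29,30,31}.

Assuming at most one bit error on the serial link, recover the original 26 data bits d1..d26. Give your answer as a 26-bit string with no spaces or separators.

s1 (pos 1,3,5,7,9,11,13,15,17,19,21,23,25,27,29,31): 1⊕1⊕0⊕0⊕1⊕0⊕1⊕0⊕0⊕1⊕0⊕0⊕1⊕0⊕0⊕1 = 1
s2 (pos 2,3,6,7,10,11,14,15,18,19,22,23,26,27,30,31): 0⊕1⊕0⊕0⊕1⊕0⊕1⊕0⊕1⊕1⊕0⊕0⊕0⊕0⊕1⊕1 = 1
s4 (pos 4,5,6,7,12,13,14,15,20,21,22,23,28,29,30,31): 0⊕0⊕0⊕0⊕0⊕1⊕1⊕0⊕0⊕0⊕0⊕0⊕0⊕0⊕1⊕1 = 0
s8 (pos 8,9,10,11,12,13,14,15,24,25,26,27,28,29,30,31): 1⊕1⊕1⊕0⊕0⊕1⊕1⊕0⊕0⊕1⊕0⊕0⊕0⊕0⊕1⊕1 = 0
s16 (pos 16,17,18,19,20,21,22,23,24,25,26,27,28,29,30,31): 1⊕0⊕1⊕1⊕0⊕0⊕0⊕0⊕0⊕1⊕0⊕0⊕0⊕0⊕1⊕1 = 0
Syndrome s16…s1 = 00011 → error at position 3.
Flip position 3: 1010000111001101011000001000011 → 1000000111001101011000001000011
Read data bits from positions 3,5,6,7,9,10,11,12,13,14,15,17,18,19,20,21,22,23,24,25,26,27,28,29,30,31: 00001100110011000001000011

00001100110011000001000011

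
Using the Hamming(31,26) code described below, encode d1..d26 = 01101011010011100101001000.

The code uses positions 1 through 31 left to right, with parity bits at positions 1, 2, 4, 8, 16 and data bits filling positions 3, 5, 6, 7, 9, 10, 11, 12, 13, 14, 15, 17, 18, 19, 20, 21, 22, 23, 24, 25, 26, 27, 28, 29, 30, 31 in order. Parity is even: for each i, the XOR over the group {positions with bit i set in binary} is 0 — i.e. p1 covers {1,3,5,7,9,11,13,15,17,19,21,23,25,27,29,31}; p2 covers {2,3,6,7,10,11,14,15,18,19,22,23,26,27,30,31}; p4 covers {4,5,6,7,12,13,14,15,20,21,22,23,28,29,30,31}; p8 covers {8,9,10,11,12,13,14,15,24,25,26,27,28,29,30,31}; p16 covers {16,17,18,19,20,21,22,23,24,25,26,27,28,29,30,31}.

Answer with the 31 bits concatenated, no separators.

Place data at non-parity positions: p1 p2 0 p4 1 1 0 p8 1 0 1 1 0 1 0 p16 0 1 1 1 0 0 1 0 1 0 0 1 0 0 0
p1 (pos 1,3,5,7,9,11,13,15,17,19,21,23,25,27,29,31): XOR of data positions = 0⊕1⊕0⊕1⊕1⊕0⊕0⊕0⊕1⊕0⊕1⊕1⊕0⊕0⊕0 = 0
p2 (pos 2,3,6,7,10,11,14,15,18,19,22,23,26,27,30,31): XOR of data positions = 0⊕1⊕0⊕0⊕1⊕1⊕0⊕1⊕1⊕0⊕1⊕0⊕0⊕0⊕0 = 0
p4 (pos 4,5,6,7,12,13,14,15,20,21,22,23,28,29,30,31): XOR of data positions = 1⊕1⊕0⊕1⊕0⊕1⊕0⊕1⊕0⊕0⊕1⊕1⊕0⊕0⊕0 = 1
p8 (pos 8,9,10,11,12,13,14,15,24,25,26,27,28,29,30,31): XOR of data positions = 1⊕0⊕1⊕1⊕0⊕1⊕0⊕0⊕1⊕0⊕0⊕1⊕0⊕0⊕0 = 0
p16 (pos 16,17,18,19,20,21,22,23,24,25,26,27,28,29,30,31): XOR of data positions = 0⊕1⊕1⊕1⊕0⊕0⊕1⊕0⊕1⊕0⊕0⊕1⊕0⊕0⊕0 = 0
Codeword: 0001110010110100011100101001000

0001110010110100011100101001000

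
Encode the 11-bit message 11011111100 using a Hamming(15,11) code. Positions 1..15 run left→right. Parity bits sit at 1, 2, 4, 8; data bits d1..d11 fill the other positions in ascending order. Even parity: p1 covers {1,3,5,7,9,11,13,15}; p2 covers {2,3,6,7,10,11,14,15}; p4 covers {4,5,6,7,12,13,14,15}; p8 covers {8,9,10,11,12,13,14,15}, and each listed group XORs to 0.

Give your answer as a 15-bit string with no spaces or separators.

001010111111100

Place data at non-parity positions: p1 p2 1 p4 1 0 1 p8 1 1 1 1 1 0 0
p1 (pos 1,3,5,7,9,11,13,15): XOR of data positions = 1⊕1⊕1⊕1⊕1⊕1⊕0 = 0
p2 (pos 2,3,6,7,10,11,14,15): XOR of data positions = 1⊕0⊕1⊕1⊕1⊕0⊕0 = 0
p4 (pos 4,5,6,7,12,13,14,15): XOR of data positions = 1⊕0⊕1⊕1⊕1⊕0⊕0 = 0
p8 (pos 8,9,10,11,12,13,14,15): XOR of data positions = 1⊕1⊕1⊕1⊕1⊕0⊕0 = 1
Codeword: 001010111111100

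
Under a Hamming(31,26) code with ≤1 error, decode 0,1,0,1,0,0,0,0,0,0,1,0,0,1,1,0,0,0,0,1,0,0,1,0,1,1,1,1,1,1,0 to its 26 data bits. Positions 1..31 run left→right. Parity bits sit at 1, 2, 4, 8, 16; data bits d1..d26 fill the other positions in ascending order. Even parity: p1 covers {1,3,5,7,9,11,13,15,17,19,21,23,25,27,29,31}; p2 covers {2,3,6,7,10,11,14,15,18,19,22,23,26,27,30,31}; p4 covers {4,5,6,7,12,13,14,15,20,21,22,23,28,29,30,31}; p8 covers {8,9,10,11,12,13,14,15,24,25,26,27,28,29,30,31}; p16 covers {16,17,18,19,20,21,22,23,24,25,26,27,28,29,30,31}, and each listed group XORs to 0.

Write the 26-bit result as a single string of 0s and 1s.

00000010011000100101111110

s1 (pos 1,3,5,7,9,11,13,15,17,19,21,23,25,27,29,31): 0⊕0⊕0⊕0⊕0⊕1⊕0⊕1⊕0⊕0⊕0⊕1⊕1⊕1⊕1⊕0 = 0
s2 (pos 2,3,6,7,10,11,14,15,18,19,22,23,26,27,30,31): 1⊕0⊕0⊕0⊕0⊕1⊕1⊕1⊕0⊕0⊕0⊕1⊕1⊕1⊕1⊕0 = 0
s4 (pos 4,5,6,7,12,13,14,15,20,21,22,23,28,29,30,31): 1⊕0⊕0⊕0⊕0⊕0⊕1⊕1⊕1⊕0⊕0⊕1⊕1⊕1⊕1⊕0 = 0
s8 (pos 8,9,10,11,12,13,14,15,24,25,26,27,28,29,30,31): 0⊕0⊕0⊕1⊕0⊕0⊕1⊕1⊕0⊕1⊕1⊕1⊕1⊕1⊕1⊕0 = 1
s16 (pos 16,17,18,19,20,21,22,23,24,25,26,27,28,29,30,31): 0⊕0⊕0⊕0⊕1⊕0⊕0⊕1⊕0⊕1⊕1⊕1⊕1⊕1⊕1⊕0 = 0
Syndrome s16…s1 = 01000 → error at position 8.
Flip position 8: 0101000000100110000100101111110 → 0101000100100110000100101111110
Read data bits from positions 3,5,6,7,9,10,11,12,13,14,15,17,18,19,20,21,22,23,24,25,26,27,28,29,30,31: 00000010011000100101111110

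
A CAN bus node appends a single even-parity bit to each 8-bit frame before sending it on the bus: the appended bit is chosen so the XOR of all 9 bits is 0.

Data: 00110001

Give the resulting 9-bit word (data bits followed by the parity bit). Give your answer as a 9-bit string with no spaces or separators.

001100011

XOR of the 8 data bits: 0⊕0⊕1⊕1⊕0⊕0⊕0⊕1 = 1
Parity bit = 1 (so all 9 bits XOR to 0).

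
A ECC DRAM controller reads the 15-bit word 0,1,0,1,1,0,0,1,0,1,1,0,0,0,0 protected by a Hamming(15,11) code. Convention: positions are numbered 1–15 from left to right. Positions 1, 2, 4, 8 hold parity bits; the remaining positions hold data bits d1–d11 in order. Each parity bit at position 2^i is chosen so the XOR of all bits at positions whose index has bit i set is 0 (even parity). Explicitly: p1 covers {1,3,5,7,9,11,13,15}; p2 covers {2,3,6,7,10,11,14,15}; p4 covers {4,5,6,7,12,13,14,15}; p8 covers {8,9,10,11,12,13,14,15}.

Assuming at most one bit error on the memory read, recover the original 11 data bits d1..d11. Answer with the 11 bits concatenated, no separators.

s1 (pos 1,3,5,7,9,11,13,15): 0⊕0⊕1⊕0⊕0⊕1⊕0⊕0 = 0
s2 (pos 2,3,6,7,10,11,14,15): 1⊕0⊕0⊕0⊕1⊕1⊕0⊕0 = 1
s4 (pos 4,5,6,7,12,13,14,15): 1⊕1⊕0⊕0⊕0⊕0⊕0⊕0 = 0
s8 (pos 8,9,10,11,12,13,14,15): 1⊕0⊕1⊕1⊕0⊕0⊕0⊕0 = 1
Syndrome s8…s1 = 1010 → error at position 10.
Flip position 10: 010110010110000 → 010110010010000
Read data bits from positions 3,5,6,7,9,10,11,12,13,14,15: 01000010000

01000010000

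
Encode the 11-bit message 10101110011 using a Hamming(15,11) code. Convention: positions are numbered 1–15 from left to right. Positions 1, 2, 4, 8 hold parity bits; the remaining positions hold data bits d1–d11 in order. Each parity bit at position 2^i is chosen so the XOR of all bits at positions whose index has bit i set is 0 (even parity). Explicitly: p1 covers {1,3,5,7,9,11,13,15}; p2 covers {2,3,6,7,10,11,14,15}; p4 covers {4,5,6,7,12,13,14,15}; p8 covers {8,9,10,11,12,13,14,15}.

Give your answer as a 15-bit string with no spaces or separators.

001101011110011

Place data at non-parity positions: p1 p2 1 p4 0 1 0 p8 1 1 1 0 0 1 1
p1 (pos 1,3,5,7,9,11,13,15): XOR of data positions = 1⊕0⊕0⊕1⊕1⊕0⊕1 = 0
p2 (pos 2,3,6,7,10,11,14,15): XOR of data positions = 1⊕1⊕0⊕1⊕1⊕1⊕1 = 0
p4 (pos 4,5,6,7,12,13,14,15): XOR of data positions = 0⊕1⊕0⊕0⊕0⊕1⊕1 = 1
p8 (pos 8,9,10,11,12,13,14,15): XOR of data positions = 1⊕1⊕1⊕0⊕0⊕1⊕1 = 1
Codeword: 001101011110011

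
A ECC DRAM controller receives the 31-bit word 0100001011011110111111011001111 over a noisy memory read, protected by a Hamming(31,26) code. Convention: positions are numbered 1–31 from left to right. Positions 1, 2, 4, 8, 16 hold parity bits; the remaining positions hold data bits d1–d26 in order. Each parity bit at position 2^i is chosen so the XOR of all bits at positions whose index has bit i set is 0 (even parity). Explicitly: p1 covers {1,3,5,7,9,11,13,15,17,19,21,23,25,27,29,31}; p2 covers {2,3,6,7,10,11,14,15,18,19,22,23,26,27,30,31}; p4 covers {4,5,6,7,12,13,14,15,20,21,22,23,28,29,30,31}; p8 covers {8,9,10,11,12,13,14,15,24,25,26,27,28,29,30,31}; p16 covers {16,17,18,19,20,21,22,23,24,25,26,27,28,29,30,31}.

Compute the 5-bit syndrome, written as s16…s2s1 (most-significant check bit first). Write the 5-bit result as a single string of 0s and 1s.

s1 (pos 1,3,5,7,9,11,13,15,17,19,21,23,25,27,29,31): 0⊕0⊕0⊕1⊕1⊕0⊕1⊕1⊕1⊕1⊕1⊕0⊕1⊕0⊕1⊕1 = 0
s2 (pos 2,3,6,7,10,11,14,15,18,19,22,23,26,27,30,31): 1⊕0⊕0⊕1⊕1⊕0⊕1⊕1⊕1⊕1⊕1⊕0⊕0⊕0⊕1⊕1 = 0
s4 (pos 4,5,6,7,12,13,14,15,20,21,22,23,28,29,30,31): 0⊕0⊕0⊕1⊕1⊕1⊕1⊕1⊕1⊕1⊕1⊕0⊕1⊕1⊕1⊕1 = 0
s8 (pos 8,9,10,11,12,13,14,15,24,25,26,27,28,29,30,31): 0⊕1⊕1⊕0⊕1⊕1⊕1⊕1⊕1⊕1⊕0⊕0⊕1⊕1⊕1⊕1 = 0
s16 (pos 16,17,18,19,20,21,22,23,24,25,26,27,28,29,30,31): 0⊕1⊕1⊕1⊕1⊕1⊕1⊕0⊕1⊕1⊕0⊕0⊕1⊕1⊕1⊕1 = 0
Syndrome s16…s1 = 00000 → no error.

00000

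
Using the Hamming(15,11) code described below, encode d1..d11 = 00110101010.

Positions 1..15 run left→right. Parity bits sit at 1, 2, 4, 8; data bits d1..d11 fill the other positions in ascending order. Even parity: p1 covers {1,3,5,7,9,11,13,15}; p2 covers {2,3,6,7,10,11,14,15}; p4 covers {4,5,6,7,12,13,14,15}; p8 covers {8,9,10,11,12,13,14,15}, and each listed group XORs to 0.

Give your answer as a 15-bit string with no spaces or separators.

100001110101010

Place data at non-parity positions: p1 p2 0 p4 0 1 1 p8 0 1 0 1 0 1 0
p1 (pos 1,3,5,7,9,11,13,15): XOR of data positions = 0⊕0⊕1⊕0⊕0⊕0⊕0 = 1
p2 (pos 2,3,6,7,10,11,14,15): XOR of data positions = 0⊕1⊕1⊕1⊕0⊕1⊕0 = 0
p4 (pos 4,5,6,7,12,13,14,15): XOR of data positions = 0⊕1⊕1⊕1⊕0⊕1⊕0 = 0
p8 (pos 8,9,10,11,12,13,14,15): XOR of data positions = 0⊕1⊕0⊕1⊕0⊕1⊕0 = 1
Codeword: 100001110101010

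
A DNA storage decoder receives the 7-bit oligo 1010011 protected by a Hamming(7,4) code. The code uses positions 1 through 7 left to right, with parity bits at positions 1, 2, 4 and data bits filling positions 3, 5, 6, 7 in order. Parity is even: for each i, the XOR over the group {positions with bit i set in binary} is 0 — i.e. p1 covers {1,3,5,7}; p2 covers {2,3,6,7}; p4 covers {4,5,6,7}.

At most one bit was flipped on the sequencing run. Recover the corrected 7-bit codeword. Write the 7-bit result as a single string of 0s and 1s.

s1 (pos 1,3,5,7): 1⊕1⊕0⊕1 = 1
s2 (pos 2,3,6,7): 0⊕1⊕1⊕1 = 1
s4 (pos 4,5,6,7): 0⊕0⊕1⊕1 = 0
Syndrome s4…s1 = 011 → error at position 3.
Flip position 3: 1010011 → 1000011

1000011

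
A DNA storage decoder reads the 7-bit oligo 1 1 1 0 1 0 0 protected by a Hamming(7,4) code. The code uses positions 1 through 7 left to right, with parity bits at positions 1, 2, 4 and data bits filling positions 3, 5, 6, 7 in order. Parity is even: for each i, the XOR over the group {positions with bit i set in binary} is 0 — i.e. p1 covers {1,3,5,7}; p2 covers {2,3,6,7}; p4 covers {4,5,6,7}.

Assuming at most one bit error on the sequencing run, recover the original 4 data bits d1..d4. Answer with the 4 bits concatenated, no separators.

s1 (pos 1,3,5,7): 1⊕1⊕1⊕0 = 1
s2 (pos 2,3,6,7): 1⊕1⊕0⊕0 = 0
s4 (pos 4,5,6,7): 0⊕1⊕0⊕0 = 1
Syndrome s4…s1 = 101 → error at position 5.
Flip position 5: 1110100 → 1110000
Read data bits from positions 3,5,6,7: 1000

1000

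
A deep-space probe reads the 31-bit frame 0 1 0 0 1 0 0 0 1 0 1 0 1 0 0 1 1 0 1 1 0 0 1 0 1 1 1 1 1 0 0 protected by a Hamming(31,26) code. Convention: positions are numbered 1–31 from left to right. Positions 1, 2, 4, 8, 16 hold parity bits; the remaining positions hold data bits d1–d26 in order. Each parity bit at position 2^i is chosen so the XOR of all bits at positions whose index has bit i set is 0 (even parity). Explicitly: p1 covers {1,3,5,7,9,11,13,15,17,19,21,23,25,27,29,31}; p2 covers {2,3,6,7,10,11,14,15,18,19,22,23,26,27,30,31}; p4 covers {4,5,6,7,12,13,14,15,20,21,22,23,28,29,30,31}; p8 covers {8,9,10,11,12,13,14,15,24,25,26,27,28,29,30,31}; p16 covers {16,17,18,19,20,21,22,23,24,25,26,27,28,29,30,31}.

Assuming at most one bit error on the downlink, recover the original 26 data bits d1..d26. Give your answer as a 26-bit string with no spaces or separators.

s1 (pos 1,3,5,7,9,11,13,15,17,19,21,23,25,27,29,31): 0⊕0⊕1⊕0⊕1⊕1⊕1⊕0⊕1⊕1⊕0⊕1⊕1⊕1⊕1⊕0 = 0
s2 (pos 2,3,6,7,10,11,14,15,18,19,22,23,26,27,30,31): 1⊕0⊕0⊕0⊕0⊕1⊕0⊕0⊕0⊕1⊕0⊕1⊕1⊕1⊕0⊕0 = 0
s4 (pos 4,5,6,7,12,13,14,15,20,21,22,23,28,29,30,31): 0⊕1⊕0⊕0⊕0⊕1⊕0⊕0⊕1⊕0⊕0⊕1⊕1⊕1⊕0⊕0 = 0
s8 (pos 8,9,10,11,12,13,14,15,24,25,26,27,28,29,30,31): 0⊕1⊕0⊕1⊕0⊕1⊕0⊕0⊕0⊕1⊕1⊕1⊕1⊕1⊕0⊕0 = 0
s16 (pos 16,17,18,19,20,21,22,23,24,25,26,27,28,29,30,31): 1⊕1⊕0⊕1⊕1⊕0⊕0⊕1⊕0⊕1⊕1⊕1⊕1⊕1⊕0⊕0 = 0
Syndrome s16…s1 = 00000 → no error.
Read data bits from positions 3,5,6,7,9,10,11,12,13,14,15,17,18,19,20,21,22,23,24,25,26,27,28,29,30,31: 01001010100101100101111100

01001010100101100101111100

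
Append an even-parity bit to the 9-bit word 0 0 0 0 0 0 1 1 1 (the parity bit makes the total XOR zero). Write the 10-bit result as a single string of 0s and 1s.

XOR of the 9 data bits: 0⊕0⊕0⊕0⊕0⊕0⊕1⊕1⊕1 = 1
Parity bit = 1 (so all 10 bits XOR to 0).

0000001111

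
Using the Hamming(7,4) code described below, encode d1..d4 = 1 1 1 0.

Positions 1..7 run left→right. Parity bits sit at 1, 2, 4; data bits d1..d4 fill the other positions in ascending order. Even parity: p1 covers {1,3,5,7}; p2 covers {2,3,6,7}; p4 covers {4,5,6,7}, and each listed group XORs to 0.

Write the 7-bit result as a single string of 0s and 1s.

0010110

Place data at non-parity positions: p1 p2 1 p4 1 1 0
p1 (pos 1,3,5,7): XOR of data positions = 1⊕1⊕0 = 0
p2 (pos 2,3,6,7): XOR of data positions = 1⊕1⊕0 = 0
p4 (pos 4,5,6,7): XOR of data positions = 1⊕1⊕0 = 0
Codeword: 0010110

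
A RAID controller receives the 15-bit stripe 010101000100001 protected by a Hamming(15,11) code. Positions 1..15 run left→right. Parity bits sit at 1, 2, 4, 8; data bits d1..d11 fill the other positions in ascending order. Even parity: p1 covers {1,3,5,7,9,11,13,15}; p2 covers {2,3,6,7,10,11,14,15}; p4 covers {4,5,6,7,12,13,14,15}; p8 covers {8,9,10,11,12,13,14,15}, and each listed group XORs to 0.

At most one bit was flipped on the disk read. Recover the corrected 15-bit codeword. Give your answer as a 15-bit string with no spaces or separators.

s1 (pos 1,3,5,7,9,11,13,15): 0⊕0⊕0⊕0⊕0⊕0⊕0⊕1 = 1
s2 (pos 2,3,6,7,10,11,14,15): 1⊕0⊕1⊕0⊕1⊕0⊕0⊕1 = 0
s4 (pos 4,5,6,7,12,13,14,15): 1⊕0⊕1⊕0⊕0⊕0⊕0⊕1 = 1
s8 (pos 8,9,10,11,12,13,14,15): 0⊕0⊕1⊕0⊕0⊕0⊕0⊕1 = 0
Syndrome s8…s1 = 0101 → error at position 5.
Flip position 5: 010101000100001 → 010111000100001

010111000100001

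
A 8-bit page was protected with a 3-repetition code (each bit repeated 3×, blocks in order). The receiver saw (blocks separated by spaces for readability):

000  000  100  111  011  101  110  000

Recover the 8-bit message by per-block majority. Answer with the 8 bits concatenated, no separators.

00011110

Block 1 (000): 0 ones → 0
Block 2 (000): 0 ones → 0
Block 3 (100): 1 one → 0
Block 4 (111): 3 ones → 1
Block 5 (011): 2 ones → 1
Block 6 (101): 2 ones → 1
Block 7 (110): 2 ones → 1
Block 8 (000): 0 ones → 0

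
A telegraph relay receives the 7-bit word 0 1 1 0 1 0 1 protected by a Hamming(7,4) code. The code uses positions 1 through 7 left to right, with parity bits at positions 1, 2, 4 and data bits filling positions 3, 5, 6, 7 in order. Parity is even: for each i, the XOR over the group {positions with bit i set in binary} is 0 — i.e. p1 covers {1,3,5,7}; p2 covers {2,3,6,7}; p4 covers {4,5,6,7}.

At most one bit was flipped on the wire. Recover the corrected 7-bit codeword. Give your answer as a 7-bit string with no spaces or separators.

s1 (pos 1,3,5,7): 0⊕1⊕1⊕1 = 1
s2 (pos 2,3,6,7): 1⊕1⊕0⊕1 = 1
s4 (pos 4,5,6,7): 0⊕1⊕0⊕1 = 0
Syndrome s4…s1 = 011 → error at position 3.
Flip position 3: 0110101 → 0100101

0100101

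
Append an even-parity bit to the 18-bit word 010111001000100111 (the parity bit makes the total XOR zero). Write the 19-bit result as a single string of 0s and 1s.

XOR of the 18 data bits: 0⊕1⊕0⊕1⊕1⊕1⊕0⊕0⊕1⊕0⊕0⊕0⊕1⊕0⊕0⊕1⊕1⊕1 = 1
Parity bit = 1 (so all 19 bits XOR to 0).

0101110010001001111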